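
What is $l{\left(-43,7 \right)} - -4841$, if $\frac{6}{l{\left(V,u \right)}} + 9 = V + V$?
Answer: $\frac{459889}{95} \approx 4840.9$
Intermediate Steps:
$l{\left(V,u \right)} = \frac{6}{-9 + 2 V}$ ($l{\left(V,u \right)} = \frac{6}{-9 + \left(V + V\right)} = \frac{6}{-9 + 2 V}$)
$l{\left(-43,7 \right)} - -4841 = \frac{6}{-9 + 2 \left(-43\right)} - -4841 = \frac{6}{-9 - 86} + 4841 = \frac{6}{-95} + 4841 = 6 \left(- \frac{1}{95}\right) + 4841 = - \frac{6}{95} + 4841 = \frac{459889}{95}$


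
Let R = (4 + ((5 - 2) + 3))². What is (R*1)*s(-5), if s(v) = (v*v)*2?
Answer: 5000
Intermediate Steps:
s(v) = 2*v² (s(v) = v²*2 = 2*v²)
R = 100 (R = (4 + (3 + 3))² = (4 + 6)² = 10² = 100)
(R*1)*s(-5) = (100*1)*(2*(-5)²) = 100*(2*25) = 100*50 = 5000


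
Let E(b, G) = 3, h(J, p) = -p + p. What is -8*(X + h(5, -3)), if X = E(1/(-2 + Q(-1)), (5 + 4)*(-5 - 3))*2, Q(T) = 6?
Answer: -48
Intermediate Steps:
h(J, p) = 0
X = 6 (X = 3*2 = 6)
-8*(X + h(5, -3)) = -8*(6 + 0) = -8*6 = -48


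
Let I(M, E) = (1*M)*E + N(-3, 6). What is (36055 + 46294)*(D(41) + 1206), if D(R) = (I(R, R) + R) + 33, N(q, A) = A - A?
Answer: 243835389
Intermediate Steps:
N(q, A) = 0
I(M, E) = E*M (I(M, E) = (1*M)*E + 0 = M*E + 0 = E*M + 0 = E*M)
D(R) = 33 + R + R² (D(R) = (R*R + R) + 33 = (R² + R) + 33 = (R + R²) + 33 = 33 + R + R²)
(36055 + 46294)*(D(41) + 1206) = (36055 + 46294)*((33 + 41 + 41²) + 1206) = 82349*((33 + 41 + 1681) + 1206) = 82349*(1755 + 1206) = 82349*2961 = 243835389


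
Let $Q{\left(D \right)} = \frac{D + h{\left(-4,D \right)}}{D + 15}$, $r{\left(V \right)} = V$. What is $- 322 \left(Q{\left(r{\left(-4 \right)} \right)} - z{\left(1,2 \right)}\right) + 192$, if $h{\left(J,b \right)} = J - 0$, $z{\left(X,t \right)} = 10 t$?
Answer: $\frac{75528}{11} \approx 6866.2$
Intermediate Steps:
$h{\left(J,b \right)} = J$ ($h{\left(J,b \right)} = J + 0 = J$)
$Q{\left(D \right)} = \frac{-4 + D}{15 + D}$ ($Q{\left(D \right)} = \frac{D - 4}{D + 15} = \frac{-4 + D}{15 + D}$)
$- 322 \left(Q{\left(r{\left(-4 \right)} \right)} - z{\left(1,2 \right)}\right) + 192 = - 322 \left(\frac{-4 - 4}{15 - 4} - 10 \cdot 2\right) + 192 = - 322 \left(\frac{1}{11} \left(-8\right) - 20\right) + 192 = - 322 \left(- \frac{8}{11} - 20\right) + 192 = \left(-322\right) \left(- \frac{228}{11}\right) + 192 = \frac{73416}{11} + 192 = \frac{75528}{11}$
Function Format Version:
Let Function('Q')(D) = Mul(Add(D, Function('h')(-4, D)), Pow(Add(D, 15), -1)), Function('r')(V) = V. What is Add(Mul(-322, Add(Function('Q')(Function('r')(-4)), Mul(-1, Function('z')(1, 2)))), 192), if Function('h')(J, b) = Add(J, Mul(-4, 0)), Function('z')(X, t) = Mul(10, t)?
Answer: Rational(75528, 11) ≈ 6866.2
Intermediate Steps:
Function('h')(J, b) = J (Function('h')(J, b) = Add(J, 0) = J)
Function('Q')(D) = Mul(Pow(Add(15, D), -1), Add(-4, D)) (Function('Q')(D) = Mul(Add(D, -4), Pow(Add(D, 15), -1)) = Mul(Add(-4, D), Pow(Add(15, D), -1)) = Mul(Pow(Add(15, D), -1), Add(-4, D)))
Add(Mul(-322, Add(Function('Q')(Function('r')(-4)), Mul(-1, Function('z')(1, 2)))), 192) = Add(Mul(-322, Add(Mul(Pow(Add(15, -4), -1), Add(-4, -4)), Mul(-1, Mul(10, 2)))), 192) = Add(Mul(-322, Add(Mul(Pow(11, -1), -8), Mul(-1, 20))), 192) = Add(Mul(-322, Add(Mul(Rational(1, 11), -8), -20)), 192) = Add(Mul(-322, Add(Rational(-8, 11), -20)), 192) = Add(Mul(-322, Rational(-228, 11)), 192) = Add(Rational(73416, 11), 192) = Rational(75528, 11)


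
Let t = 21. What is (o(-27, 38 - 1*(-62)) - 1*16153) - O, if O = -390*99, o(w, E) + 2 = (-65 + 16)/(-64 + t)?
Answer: 965614/43 ≈ 22456.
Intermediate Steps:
o(w, E) = -37/43 (o(w, E) = -2 + (-65 + 16)/(-64 + 21) = -2 - 49/(-43) = -2 - 49*(-1/43) = -2 + 49/43 = -37/43)
O = -38610
(o(-27, 38 - 1*(-62)) - 1*16153) - O = (-37/43 - 1*16153) - 1*(-38610) = (-37/43 - 16153) + 38610 = -694616/43 + 38610 = 965614/43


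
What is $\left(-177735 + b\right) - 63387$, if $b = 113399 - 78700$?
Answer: $-206423$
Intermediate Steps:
$b = 34699$ ($b = 113399 - 78700 = 34699$)
$\left(-177735 + b\right) - 63387 = \left(-177735 + 34699\right) - 63387 = -143036 - 63387 = -206423$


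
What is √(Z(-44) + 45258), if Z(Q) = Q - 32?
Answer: √45182 ≈ 212.56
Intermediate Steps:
Z(Q) = -32 + Q
√(Z(-44) + 45258) = √((-32 - 44) + 45258) = √(-76 + 45258) = √45182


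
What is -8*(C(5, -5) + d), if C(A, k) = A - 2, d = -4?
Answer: 8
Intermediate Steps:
C(A, k) = -2 + A
-8*(C(5, -5) + d) = -8*((-2 + 5) - 4) = -8*(3 - 4) = -8*(-1) = 8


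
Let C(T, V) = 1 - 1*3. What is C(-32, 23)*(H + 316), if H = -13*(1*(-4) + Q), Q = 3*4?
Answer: -424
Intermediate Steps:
Q = 12
C(T, V) = -2 (C(T, V) = 1 - 3 = -2)
H = -104 (H = -13*(1*(-4) + 12) = -13*(-4 + 12) = -13*8 = -104)
C(-32, 23)*(H + 316) = -2*(-104 + 316) = -2*212 = -424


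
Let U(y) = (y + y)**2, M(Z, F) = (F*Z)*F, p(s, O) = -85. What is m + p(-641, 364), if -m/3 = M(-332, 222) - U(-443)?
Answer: 51441767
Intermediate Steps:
M(Z, F) = Z*F**2
U(y) = 4*y**2 (U(y) = (2*y)**2 = 4*y**2)
m = 51441852 (m = -3*(-332*222**2 - 4*(-443)**2) = -3*(-332*49284 - 4*196249) = -3*(-16362288 - 1*784996) = -3*(-16362288 - 784996) = -3*(-17147284) = 51441852)
m + p(-641, 364) = 51441852 - 85 = 51441767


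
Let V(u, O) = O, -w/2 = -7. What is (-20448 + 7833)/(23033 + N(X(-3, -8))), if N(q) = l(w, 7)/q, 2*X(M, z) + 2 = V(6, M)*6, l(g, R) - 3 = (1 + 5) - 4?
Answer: -1682/3071 ≈ -0.54770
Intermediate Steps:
w = 14 (w = -2*(-7) = 14)
l(g, R) = 5 (l(g, R) = 3 + ((1 + 5) - 4) = 3 + (6 - 4) = 3 + 2 = 5)
X(M, z) = -1 + 3*M (X(M, z) = -1 + (M*6)/2 = -1 + (6*M)/2 = -1 + 3*M)
N(q) = 5/q
(-20448 + 7833)/(23033 + N(X(-3, -8))) = (-20448 + 7833)/(23033 + 5/(-1 + 3*(-3))) = -12615/(23033 + 5/(-1 - 9)) = -12615/(23033 + 5/(-10)) = -12615/(23033 + 5*(-⅒)) = -12615/(23033 - ½) = -12615/46065/2 = -12615*2/46065 = -1682/3071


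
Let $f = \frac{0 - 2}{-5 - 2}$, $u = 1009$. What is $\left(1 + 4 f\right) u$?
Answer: $\frac{15135}{7} \approx 2162.1$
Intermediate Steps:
$f = \frac{2}{7}$ ($f = - \frac{2}{-7} = \left(-2\right) \left(- \frac{1}{7}\right) = \frac{2}{7} \approx 0.28571$)
$\left(1 + 4 f\right) u = \left(1 + 4 \cdot \frac{2}{7}\right) 1009 = \left(1 + \frac{8}{7}\right) 1009 = \frac{15}{7} \cdot 1009 = \frac{15135}{7}$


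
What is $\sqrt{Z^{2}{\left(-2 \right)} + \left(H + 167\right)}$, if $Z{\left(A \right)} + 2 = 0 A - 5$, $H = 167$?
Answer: $\sqrt{383} \approx 19.57$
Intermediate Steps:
$Z{\left(A \right)} = -7$ ($Z{\left(A \right)} = -2 - \left(5 + 0 A\right) = -2 + \left(0 - 5\right) = -2 - 5 = -7$)
$\sqrt{Z^{2}{\left(-2 \right)} + \left(H + 167\right)} = \sqrt{\left(-7\right)^{2} + \left(167 + 167\right)} = \sqrt{49 + 334} = \sqrt{383}$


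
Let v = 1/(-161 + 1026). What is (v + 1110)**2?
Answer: 921889942801/748225 ≈ 1.2321e+6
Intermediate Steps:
v = 1/865 ≈ 0.0011561
(v + 1110)**2 = (1/865 + 1110)**2 = (960151/865)**2 = 921889942801/748225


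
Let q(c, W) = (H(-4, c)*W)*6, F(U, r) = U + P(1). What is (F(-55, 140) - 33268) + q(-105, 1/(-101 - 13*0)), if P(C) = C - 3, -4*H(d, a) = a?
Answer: -6731965/202 ≈ -33327.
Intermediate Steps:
H(d, a) = -a/4
P(C) = -3 + C
F(U, r) = -2 + U (F(U, r) = U + (-3 + 1) = U - 2 = -2 + U)
q(c, W) = -3*W*c/2 (q(c, W) = ((-c/4)*W)*6 = -W*c/4*6 = -3*W*c/2)
(F(-55, 140) - 33268) + q(-105, 1/(-101 - 13*0)) = ((-2 - 55) - 33268) - 3/2*(-105)/(-101 - 13*0) = (-57 - 33268) - 3/2*(-105)/(-101 + 0) = -33325 - 3/2*(-105)/(-101) = -33325 - 3/2*(-1/101)*(-105) = -33325 - 315/202 = -6731965/202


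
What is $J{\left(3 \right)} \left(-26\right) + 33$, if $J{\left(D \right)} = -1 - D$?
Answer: $137$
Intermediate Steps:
$J{\left(3 \right)} \left(-26\right) + 33 = \left(-1 - 3\right) \left(-26\right) + 33 = \left(-4\right) \left(-26\right) + 33 = 104 + 33 = 137$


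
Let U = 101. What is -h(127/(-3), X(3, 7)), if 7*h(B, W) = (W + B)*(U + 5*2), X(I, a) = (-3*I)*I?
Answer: 7696/7 ≈ 1099.4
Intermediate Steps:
X(I, a) = -3*I²
h(B, W) = 111*B/7 + 111*W/7 (h(B, W) = ((W + B)*(101 + 5*2))/7 = ((B + W)*(101 + 10))/7 = ((B + W)*111)/7 = (111*B + 111*W)/7 = 111*B/7 + 111*W/7)
-h(127/(-3), X(3, 7)) = -(111*(127/(-3))/7 + 111*(-3*3²)/7) = -(111*(127*(-⅓))/7 + 111*(-3*9)/7) = -((111/7)*(-127/3) + (111/7)*(-27)) = -(-4699/7 - 2997/7) = -1*(-7696/7) = 7696/7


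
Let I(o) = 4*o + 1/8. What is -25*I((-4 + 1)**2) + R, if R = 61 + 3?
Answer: -6713/8 ≈ -839.13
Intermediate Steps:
R = 64
I(o) = 1/8 + 4*o (I(o) = 4*o + 1/8 = 1/8 + 4*o)
-25*I((-4 + 1)**2) + R = -25*(1/8 + 4*(-4 + 1)**2) + 64 = -25*(1/8 + 4*(-3)**2) + 64 = -25*(1/8 + 4*9) + 64 = -25*(1/8 + 36) + 64 = -25*289/8 + 64 = -7225/8 + 64 = -6713/8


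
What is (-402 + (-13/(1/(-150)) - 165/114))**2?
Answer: 3453795361/1444 ≈ 2.3918e+6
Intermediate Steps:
(-402 + (-13/(1/(-150)) - 165/114))**2 = (-402 + (-13/(-1/150) - 165*1/114))**2 = (-402 + (-13*(-150) - 55/38))**2 = (-402 + (1950 - 55/38))**2 = (-402 + 74045/38)**2 = (58769/38)**2 = 3453795361/1444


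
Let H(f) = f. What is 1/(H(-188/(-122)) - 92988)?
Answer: -61/5672174 ≈ -1.0754e-5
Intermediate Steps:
1/(H(-188/(-122)) - 92988) = 1/(-188/(-122) - 92988) = 1/(-188*(-1/122) - 92988) = 1/(94/61 - 92988) = 1/(-5672174/61) = -61/5672174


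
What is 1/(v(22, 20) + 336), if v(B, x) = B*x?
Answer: 1/776 ≈ 0.0012887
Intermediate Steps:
1/(v(22, 20) + 336) = 1/(22*20 + 336) = 1/(440 + 336) = 1/776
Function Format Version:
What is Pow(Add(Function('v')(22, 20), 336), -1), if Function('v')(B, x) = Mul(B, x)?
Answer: Rational(1, 776) ≈ 0.0012887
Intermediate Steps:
Pow(Add(Function('v')(22, 20), 336), -1) = Pow(Add(Mul(22, 20), 336), -1) = Pow(Add(440, 336), -1) = Pow(776, -1) = Rational(1, 776)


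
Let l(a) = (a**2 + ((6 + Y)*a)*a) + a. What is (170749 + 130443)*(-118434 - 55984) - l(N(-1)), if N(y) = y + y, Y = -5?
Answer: -52533306262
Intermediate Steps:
N(y) = 2*y
l(a) = a + 2*a**2 (l(a) = (a**2 + ((6 - 5)*a)*a) + a = (a**2 + (1*a)*a) + a = (a**2 + a*a) + a = (a**2 + a**2) + a = 2*a**2 + a = a + 2*a**2)
(170749 + 130443)*(-118434 - 55984) - l(N(-1)) = (170749 + 130443)*(-118434 - 55984) - 2*(-1)*(1 + 2*(2*(-1))) = 301192*(-174418) - (-2)*(1 + 2*(-2)) = -52533306256 - (-2)*(1 - 4) = -52533306256 - (-2)*(-3) = -52533306256 - 1*6 = -52533306256 - 6 = -52533306262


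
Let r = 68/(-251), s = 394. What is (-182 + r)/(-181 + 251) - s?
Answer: -696833/1757 ≈ -396.60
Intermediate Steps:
r = -68/251 (r = 68*(-1/251) = -68/251 ≈ -0.27092)
(-182 + r)/(-181 + 251) - s = (-182 - 68/251)/(-181 + 251) - 1*394 = -45750/251/70 - 394 = -45750/251*1/70 - 394 = -4575/1757 - 394 = -696833/1757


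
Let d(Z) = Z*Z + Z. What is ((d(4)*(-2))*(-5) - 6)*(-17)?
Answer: -3298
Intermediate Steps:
d(Z) = Z + Z**2 (d(Z) = Z**2 + Z = Z + Z**2)
((d(4)*(-2))*(-5) - 6)*(-17) = (((4*(1 + 4))*(-2))*(-5) - 6)*(-17) = (((4*5)*(-2))*(-5) - 6)*(-17) = ((20*(-2))*(-5) - 6)*(-17) = (-40*(-5) - 6)*(-17) = (200 - 6)*(-17) = 194*(-17) = -3298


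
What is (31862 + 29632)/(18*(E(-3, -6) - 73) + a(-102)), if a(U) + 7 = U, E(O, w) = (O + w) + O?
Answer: -61494/1639 ≈ -37.519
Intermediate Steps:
E(O, w) = w + 2*O
a(U) = -7 + U
(31862 + 29632)/(18*(E(-3, -6) - 73) + a(-102)) = (31862 + 29632)/(18*((-6 + 2*(-3)) - 73) + (-7 - 102)) = 61494/(18*((-6 - 6) - 73) - 109) = 61494/(18*(-12 - 73) - 109) = 61494/(18*(-85) - 109) = 61494/(-1530 - 109) = 61494/(-1639) = 61494*(-1/1639) = -61494/1639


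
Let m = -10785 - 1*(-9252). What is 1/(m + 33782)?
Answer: 1/32249 ≈ 3.1009e-5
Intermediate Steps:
m = -1533 (m = -10785 + 9252 = -1533)
1/(m + 33782) = 1/(-1533 + 33782) = 1/32249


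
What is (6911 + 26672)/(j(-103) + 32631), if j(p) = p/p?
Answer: 33583/32632 ≈ 1.0291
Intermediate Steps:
j(p) = 1
(6911 + 26672)/(j(-103) + 32631) = (6911 + 26672)/(1 + 32631) = 33583/32632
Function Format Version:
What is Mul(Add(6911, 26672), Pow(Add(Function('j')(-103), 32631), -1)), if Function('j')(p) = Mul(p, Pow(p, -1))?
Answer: Rational(33583, 32632) ≈ 1.0291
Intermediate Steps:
Function('j')(p) = 1
Mul(Add(6911, 26672), Pow(Add(Function('j')(-103), 32631), -1)) = Mul(Add(6911, 26672), Pow(Add(1, 32631), -1)) = Mul(33583, Pow(32632, -1)) = Mul(33583, Rational(1, 32632)) = Rational(33583, 32632)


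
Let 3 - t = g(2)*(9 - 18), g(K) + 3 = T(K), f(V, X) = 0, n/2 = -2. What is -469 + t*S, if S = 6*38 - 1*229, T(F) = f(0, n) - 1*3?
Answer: -418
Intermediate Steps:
n = -4 (n = 2*(-2) = -4)
T(F) = -3 (T(F) = 0 - 1*3 = 0 - 3 = -3)
g(K) = -6 (g(K) = -3 - 3 = -6)
t = -51 (t = 3 - (-6)*(9 - 18) = 3 - (-6)*(-9) = 3 - 1*54 = 3 - 54 = -51)
S = -1 (S = 228 - 229 = -1)
-469 + t*S = -469 - 51*(-1) = -469 + 51 = -418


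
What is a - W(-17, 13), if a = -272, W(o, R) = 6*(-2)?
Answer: -260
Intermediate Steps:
W(o, R) = -12
a - W(-17, 13) = -272 - 1*(-12) = -272 + 12 = -260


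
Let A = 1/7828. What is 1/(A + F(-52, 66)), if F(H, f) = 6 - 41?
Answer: -7828/273979 ≈ -0.028572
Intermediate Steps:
F(H, f) = -35
A = 1/7828 ≈ 0.00012775
1/(A + F(-52, 66)) = 1/(1/7828 - 35) = 1/(-273979/7828) = -7828/273979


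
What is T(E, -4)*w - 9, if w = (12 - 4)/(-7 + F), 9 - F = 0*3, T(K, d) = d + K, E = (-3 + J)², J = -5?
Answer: 231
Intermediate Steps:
E = 64 (E = (-3 - 5)² = (-8)² = 64)
T(K, d) = K + d
F = 9 (F = 9 - 0*3 = 9 - 1*0 = 9 + 0 = 9)
w = 4 (w = (12 - 4)/(-7 + 9) = 8/2 = 8*(½) = 4)
T(E, -4)*w - 9 = (64 - 4)*4 - 9 = 60*4 - 9 = 240 - 9 = 231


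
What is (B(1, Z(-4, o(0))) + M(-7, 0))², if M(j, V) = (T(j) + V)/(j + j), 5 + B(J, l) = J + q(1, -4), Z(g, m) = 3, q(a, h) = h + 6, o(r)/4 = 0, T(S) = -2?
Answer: 169/49 ≈ 3.4490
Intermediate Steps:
o(r) = 0 (o(r) = 4*0 = 0)
q(a, h) = 6 + h
B(J, l) = -3 + J (B(J, l) = -5 + (J + (6 - 4)) = -5 + (J + 2) = -5 + (2 + J) = -3 + J)
M(j, V) = (-2 + V)/(2*j) (M(j, V) = (-2 + V)/(j + j) = (-2 + V)/((2*j)) = (-2 + V)*(1/(2*j)) = (-2 + V)/(2*j))
(B(1, Z(-4, o(0))) + M(-7, 0))² = ((-3 + 1) + (½)*(-2 + 0)/(-7))² = (-2 + (½)*(-⅐)*(-2))² = (-2 + ⅐)² = (-13/7)² = 169/49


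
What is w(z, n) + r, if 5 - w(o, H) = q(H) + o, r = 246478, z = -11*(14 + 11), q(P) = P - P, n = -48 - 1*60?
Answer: 246758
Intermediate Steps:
n = -108 (n = -48 - 60 = -108)
q(P) = 0
z = -275 (z = -11*25 = -275)
w(o, H) = 5 - o (w(o, H) = 5 - (0 + o) = 5 - o)
w(z, n) + r = (5 - 1*(-275)) + 246478 = (5 + 275) + 246478 = 280 + 246478 = 246758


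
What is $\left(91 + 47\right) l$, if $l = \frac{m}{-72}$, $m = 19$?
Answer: $- \frac{437}{12} \approx -36.417$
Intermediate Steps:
$l = - \frac{19}{72}$ ($l = \frac{19}{-72} = 19 \left(- \frac{1}{72}\right) = - \frac{19}{72} \approx -0.26389$)
$\left(91 + 47\right) l = \left(91 + 47\right) \left(- \frac{19}{72}\right) = 138 \left(- \frac{19}{72}\right) = - \frac{437}{12}$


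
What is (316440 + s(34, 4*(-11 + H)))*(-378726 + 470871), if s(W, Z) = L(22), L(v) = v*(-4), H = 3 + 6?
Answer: 29150255040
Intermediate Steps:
H = 9
L(v) = -4*v
s(W, Z) = -88 (s(W, Z) = -4*22 = -88)
(316440 + s(34, 4*(-11 + H)))*(-378726 + 470871) = (316440 - 88)*(-378726 + 470871) = 316352*92145 = 29150255040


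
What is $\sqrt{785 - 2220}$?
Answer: $i \sqrt{1435} \approx 37.881 i$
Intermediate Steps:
$\sqrt{785 - 2220} = \sqrt{-1435} = i \sqrt{1435}$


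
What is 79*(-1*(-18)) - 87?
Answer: 1335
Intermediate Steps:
79*(-1*(-18)) - 87 = 79*18 - 87 = 1422 - 87 = 1335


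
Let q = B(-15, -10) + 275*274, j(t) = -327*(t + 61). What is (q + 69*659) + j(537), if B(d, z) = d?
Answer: -74740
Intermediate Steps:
j(t) = -19947 - 327*t (j(t) = -327*(61 + t) = -19947 - 327*t)
q = 75335 (q = -15 + 275*274 = -15 + 75350 = 75335)
(q + 69*659) + j(537) = (75335 + 69*659) + (-19947 - 327*537) = (75335 + 45471) + (-19947 - 175599) = 120806 - 195546 = -74740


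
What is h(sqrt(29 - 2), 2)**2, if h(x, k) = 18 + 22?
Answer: 1600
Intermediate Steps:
h(x, k) = 40
h(sqrt(29 - 2), 2)**2 = 40**2 = 1600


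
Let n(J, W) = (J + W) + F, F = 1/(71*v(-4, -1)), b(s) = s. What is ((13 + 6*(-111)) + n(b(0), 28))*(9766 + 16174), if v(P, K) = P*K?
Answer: -1151081015/71 ≈ -1.6212e+7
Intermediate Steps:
v(P, K) = K*P
F = 1/284 (F = 1/(71*(-1*(-4))) = 1/(71*4) = 1/284 ≈ 0.0035211)
n(J, W) = 1/284 + J + W (n(J, W) = (J + W) + 1/284 = 1/284 + J + W)
((13 + 6*(-111)) + n(b(0), 28))*(9766 + 16174) = ((13 + 6*(-111)) + (1/284 + 0 + 28))*(9766 + 16174) = ((13 - 666) + 7953/284)*25940 = (-653 + 7953/284)*25940 = -177499/284*25940 = -1151081015/71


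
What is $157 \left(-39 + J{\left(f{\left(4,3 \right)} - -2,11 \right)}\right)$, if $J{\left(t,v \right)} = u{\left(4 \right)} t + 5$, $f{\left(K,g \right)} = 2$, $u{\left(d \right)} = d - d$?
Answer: $-5338$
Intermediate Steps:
$u{\left(d \right)} = 0$
$J{\left(t,v \right)} = 5$ ($J{\left(t,v \right)} = 0 t + 5 = 0 + 5 = 5$)
$157 \left(-39 + J{\left(f{\left(4,3 \right)} - -2,11 \right)}\right) = 157 \left(-39 + 5\right) = 157 \left(-34\right) = -5338$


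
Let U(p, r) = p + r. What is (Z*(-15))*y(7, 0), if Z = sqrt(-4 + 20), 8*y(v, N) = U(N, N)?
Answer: 0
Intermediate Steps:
y(v, N) = N/4 (y(v, N) = (N + N)/8 = (2*N)/8 = N/4)
Z = 4 (Z = sqrt(16) = 4)
(Z*(-15))*y(7, 0) = (4*(-15))*((1/4)*0) = -60*0 = 0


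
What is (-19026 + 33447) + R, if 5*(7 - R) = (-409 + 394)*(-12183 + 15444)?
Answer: 24211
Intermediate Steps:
R = 9790 (R = 7 - (-409 + 394)*(-12183 + 15444)/5 = 7 - (-3)*3261 = 7 - ⅕*(-48915) = 7 + 9783 = 9790)
(-19026 + 33447) + R = (-19026 + 33447) + 9790 = 14421 + 9790 = 24211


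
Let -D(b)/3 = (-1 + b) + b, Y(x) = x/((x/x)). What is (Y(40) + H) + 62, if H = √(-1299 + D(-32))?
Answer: 102 + 4*I*√69 ≈ 102.0 + 33.227*I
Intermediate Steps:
Y(x) = x (Y(x) = x/1 = x*1 = x)
D(b) = 3 - 6*b (D(b) = -3*((-1 + b) + b) = -3*(-1 + 2*b) = 3 - 6*b)
H = 4*I*√69 (H = √(-1299 + (3 - 6*(-32))) = √(-1299 + (3 + 192)) = √(-1299 + 195) = √(-1104) = 4*I*√69 ≈ 33.227*I)
(Y(40) + H) + 62 = (40 + 4*I*√69) + 62 = 102 + 4*I*√69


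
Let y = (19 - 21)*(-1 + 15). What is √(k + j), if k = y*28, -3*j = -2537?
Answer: √555/3 ≈ 7.8528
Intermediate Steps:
y = -28 (y = -2*14 = -28)
j = 2537/3 (j = -⅓*(-2537) = 2537/3 ≈ 845.67)
k = -784 (k = -28*28 = -784)
√(k + j) = √(-784 + 2537/3) = √(185/3) = √555/3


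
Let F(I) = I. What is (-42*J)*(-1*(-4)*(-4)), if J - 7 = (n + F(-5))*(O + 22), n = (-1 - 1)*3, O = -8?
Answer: -98784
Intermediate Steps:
n = -6 (n = -2*3 = -6)
J = -147 (J = 7 + (-6 - 5)*(-8 + 22) = 7 - 11*14 = 7 - 154 = -147)
(-42*J)*(-1*(-4)*(-4)) = (-42*(-147))*(-1*(-4)*(-4)) = 6174*(4*(-4)) = 6174*(-16) = -98784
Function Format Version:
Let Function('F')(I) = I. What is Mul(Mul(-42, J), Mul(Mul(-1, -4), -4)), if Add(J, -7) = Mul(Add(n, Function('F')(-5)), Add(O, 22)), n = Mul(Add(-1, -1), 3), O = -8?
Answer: -98784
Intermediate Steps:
n = -6 (n = Mul(-2, 3) = -6)
J = -147 (J = Add(7, Mul(Add(-6, -5), Add(-8, 22))) = Add(7, Mul(-11, 14)) = Add(7, -154) = -147)
Mul(Mul(-42, J), Mul(Mul(-1, -4), -4)) = Mul(Mul(-42, -147), Mul(Mul(-1, -4), -4)) = Mul(6174, Mul(4, -4)) = Mul(6174, -16) = -98784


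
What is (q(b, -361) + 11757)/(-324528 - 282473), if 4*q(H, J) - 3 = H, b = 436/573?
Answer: -26949199/1391246292 ≈ -0.019371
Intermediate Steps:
b = 436/573 (b = 436*(1/573) = 436/573 ≈ 0.76091)
q(H, J) = 3/4 + H/4
(q(b, -361) + 11757)/(-324528 - 282473) = ((3/4 + (1/4)*(436/573)) + 11757)/(-324528 - 282473) = ((3/4 + 109/573) + 11757)/(-607001) = (2155/2292 + 11757)*(-1/607001) = (26949199/2292)*(-1/607001) = -26949199/1391246292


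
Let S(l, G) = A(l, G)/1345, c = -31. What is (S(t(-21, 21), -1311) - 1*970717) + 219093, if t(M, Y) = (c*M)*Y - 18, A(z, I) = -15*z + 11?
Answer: -1011139064/1345 ≈ -7.5178e+5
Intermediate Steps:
A(z, I) = 11 - 15*z
t(M, Y) = -18 - 31*M*Y (t(M, Y) = (-31*M)*Y - 18 = -31*M*Y - 18 = -18 - 31*M*Y)
S(l, G) = 11/1345 - 3*l/269 (S(l, G) = (11 - 15*l)/1345 = (11 - 15*l)*(1/1345) = 11/1345 - 3*l/269)
(S(t(-21, 21), -1311) - 1*970717) + 219093 = ((11/1345 - 3*(-18 - 31*(-21)*21)/269) - 1*970717) + 219093 = ((11/1345 - 3*(-18 + 13671)/269) - 970717) + 219093 = ((11/1345 - 3/269*13653) - 970717) + 219093 = ((11/1345 - 40959/269) - 970717) + 219093 = (-204784/1345 - 970717) + 219093 = -1305819149/1345 + 219093 = -1011139064/1345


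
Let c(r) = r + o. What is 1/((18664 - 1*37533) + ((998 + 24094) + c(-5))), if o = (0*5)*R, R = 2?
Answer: 1/6218 ≈ 0.00016082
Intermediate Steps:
o = 0 (o = (0*5)*2 = 0*2 = 0)
c(r) = r (c(r) = r + 0 = r)
1/((18664 - 1*37533) + ((998 + 24094) + c(-5))) = 1/((18664 - 1*37533) + ((998 + 24094) - 5)) = 1/((18664 - 37533) + (25092 - 5)) = 1/(-18869 + 25087) = 1/6218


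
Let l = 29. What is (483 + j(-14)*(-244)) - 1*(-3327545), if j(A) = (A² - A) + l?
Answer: 3269712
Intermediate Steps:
j(A) = 29 + A² - A (j(A) = (A² - A) + 29 = 29 + A² - A)
(483 + j(-14)*(-244)) - 1*(-3327545) = (483 + (29 + (-14)² - 1*(-14))*(-244)) - 1*(-3327545) = (483 + (29 + 196 + 14)*(-244)) + 3327545 = (483 + 239*(-244)) + 3327545 = (483 - 58316) + 3327545 = -57833 + 3327545 = 3269712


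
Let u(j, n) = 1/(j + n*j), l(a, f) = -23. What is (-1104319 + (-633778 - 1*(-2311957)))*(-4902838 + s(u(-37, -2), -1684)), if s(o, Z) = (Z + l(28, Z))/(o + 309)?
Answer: -16085041250337430/5717 ≈ -2.8135e+12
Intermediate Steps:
u(j, n) = 1/(j + j*n)
s(o, Z) = (-23 + Z)/(309 + o) (s(o, Z) = (Z - 23)/(o + 309) = (-23 + Z)/(309 + o))
(-1104319 + (-633778 - 1*(-2311957)))*(-4902838 + s(u(-37, -2), -1684)) = (-1104319 + (-633778 - 1*(-2311957)))*(-4902838 + (-23 - 1684)/(309 + 1/((-37)*(1 - 2)))) = (-1104319 + (-633778 + 2311957))*(-4902838 - 1707/(309 - 1/37/(-1))) = (-1104319 + 1678179)*(-4902838 - 1707/(309 - 1/37*(-1))) = 573860*(-4902838 - 1707/(309 + 1/37)) = 573860*(-4902838 - 1707/(11434/37)) = 573860*(-4902838 + (37/11434)*(-1707)) = 573860*(-4902838 - 63159/11434) = 573860*(-56059112851/11434) = -16085041250337430/5717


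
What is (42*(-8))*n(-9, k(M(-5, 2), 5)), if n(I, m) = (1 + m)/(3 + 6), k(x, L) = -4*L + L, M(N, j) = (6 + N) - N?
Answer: 1568/3 ≈ 522.67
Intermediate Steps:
M(N, j) = 6
k(x, L) = -3*L
n(I, m) = 1/9 + m/9 (n(I, m) = (1 + m)/9 = (1 + m)*(1/9) = 1/9 + m/9)
(42*(-8))*n(-9, k(M(-5, 2), 5)) = (42*(-8))*(1/9 + (-3*5)/9) = -336*(1/9 + (1/9)*(-15)) = -336*(1/9 - 5/3) = -336*(-14/9) = 1568/3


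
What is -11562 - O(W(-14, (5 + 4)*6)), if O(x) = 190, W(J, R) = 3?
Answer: -11752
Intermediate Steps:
-11562 - O(W(-14, (5 + 4)*6)) = -11562 - 1*190 = -11562 - 190 = -11752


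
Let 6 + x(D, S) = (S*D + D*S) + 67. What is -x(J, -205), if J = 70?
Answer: 28639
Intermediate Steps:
x(D, S) = 61 + 2*D*S (x(D, S) = -6 + ((S*D + D*S) + 67) = -6 + ((D*S + D*S) + 67) = -6 + (2*D*S + 67) = -6 + (67 + 2*D*S) = 61 + 2*D*S)
-x(J, -205) = -(61 + 2*70*(-205)) = -(61 - 28700) = -1*(-28639) = 28639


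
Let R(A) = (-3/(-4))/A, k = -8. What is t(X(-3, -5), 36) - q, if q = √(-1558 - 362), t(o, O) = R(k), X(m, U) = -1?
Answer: -3/32 - 8*I*√30 ≈ -0.09375 - 43.818*I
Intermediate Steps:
R(A) = 3/(4*A) (R(A) = (-3*(-¼))/A = 3/(4*A))
t(o, O) = -3/32 (t(o, O) = (¾)/(-8) = (¾)*(-⅛) = -3/32)
q = 8*I*√30 (q = √(-1920) = 8*I*√30 ≈ 43.818*I)
t(X(-3, -5), 36) - q = -3/32 - 8*I*√30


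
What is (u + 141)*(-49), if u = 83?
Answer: -10976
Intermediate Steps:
(u + 141)*(-49) = (83 + 141)*(-49) = 224*(-49) = -10976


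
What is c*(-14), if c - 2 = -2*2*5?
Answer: 252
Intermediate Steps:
c = -18 (c = 2 - 2*2*5 = 2 - 4*5 = 2 - 20 = -18)
c*(-14) = -18*(-14) = 252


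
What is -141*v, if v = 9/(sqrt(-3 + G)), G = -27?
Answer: 423*I*sqrt(30)/10 ≈ 231.69*I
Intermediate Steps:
v = -3*I*sqrt(30)/10 (v = 9/(sqrt(-3 - 27)) = 9/(sqrt(-30)) = 9/((I*sqrt(30))) = 9*(-I*sqrt(30)/30) = -3*I*sqrt(30)/10 ≈ -1.6432*I)
-141*v = -(-423)*I*sqrt(30)/10 = 423*I*sqrt(30)/10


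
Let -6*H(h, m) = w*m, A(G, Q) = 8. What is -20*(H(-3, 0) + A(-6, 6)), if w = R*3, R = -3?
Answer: -160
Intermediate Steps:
w = -9 (w = -3*3 = -9)
H(h, m) = 3*m/2 (H(h, m) = -(-3)*m/2 = 3*m/2)
-20*(H(-3, 0) + A(-6, 6)) = -20*((3/2)*0 + 8) = -20*(0 + 8) = -20*8 = -160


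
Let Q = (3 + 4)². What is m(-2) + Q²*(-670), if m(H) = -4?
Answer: -1608674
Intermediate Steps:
Q = 49 (Q = 7² = 49)
m(-2) + Q²*(-670) = -4 + 49²*(-670) = -4 + 2401*(-670) = -4 - 1608670 = -1608674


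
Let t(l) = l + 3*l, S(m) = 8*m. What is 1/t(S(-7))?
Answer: -1/224 ≈ -0.0044643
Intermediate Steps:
t(l) = 4*l
1/t(S(-7)) = 1/(4*(8*(-7))) = 1/(4*(-56)) = 1/(-224) = -1/224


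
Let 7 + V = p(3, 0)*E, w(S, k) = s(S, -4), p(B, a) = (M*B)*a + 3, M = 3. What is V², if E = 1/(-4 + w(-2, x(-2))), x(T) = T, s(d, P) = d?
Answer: 225/4 ≈ 56.250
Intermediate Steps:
p(B, a) = 3 + 3*B*a (p(B, a) = (3*B)*a + 3 = 3*B*a + 3 = 3 + 3*B*a)
w(S, k) = S
E = -⅙ (E = 1/(-4 - 2) = 1/(-6) = -⅙ ≈ -0.16667)
V = -15/2 (V = -7 + (3 + 3*3*0)*(-⅙) = -7 + (3 + 0)*(-⅙) = -7 + 3*(-⅙) = -7 - ½ = -15/2 ≈ -7.5000)
V² = (-15/2)² = 225/4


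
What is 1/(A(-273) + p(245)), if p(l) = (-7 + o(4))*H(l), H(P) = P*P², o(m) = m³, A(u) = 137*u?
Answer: 1/838211724 ≈ 1.1930e-9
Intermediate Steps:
H(P) = P³
p(l) = 57*l³ (p(l) = (-7 + 4³)*l³ = (-7 + 64)*l³ = 57*l³)
1/(A(-273) + p(245)) = 1/(137*(-273) + 57*245³) = 1/(-37401 + 57*14706125) = 1/(-37401 + 838249125) = 1/838211724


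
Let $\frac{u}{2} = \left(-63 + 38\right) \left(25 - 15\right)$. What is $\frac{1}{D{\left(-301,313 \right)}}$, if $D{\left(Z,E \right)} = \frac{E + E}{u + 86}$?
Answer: $- \frac{207}{313} \approx -0.66134$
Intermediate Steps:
$u = -500$ ($u = 2 \left(-63 + 38\right) \left(25 - 15\right) = 2 \left(\left(-25\right) 10\right) = 2 \left(-250\right) = -500$)
$D{\left(Z,E \right)} = - \frac{E}{207}$ ($D{\left(Z,E \right)} = \frac{E + E}{-500 + 86} = \frac{2 E}{-414} = 2 E \left(- \frac{1}{414}\right) = - \frac{E}{207}$)
$\frac{1}{D{\left(-301,313 \right)}} = \frac{1}{\left(- \frac{1}{207}\right) 313} = \frac{1}{- \frac{313}{207}} = - \frac{207}{313}$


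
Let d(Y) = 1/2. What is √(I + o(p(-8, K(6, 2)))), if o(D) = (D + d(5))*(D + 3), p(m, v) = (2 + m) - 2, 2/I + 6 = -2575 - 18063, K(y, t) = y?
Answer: √998844457/5161 ≈ 6.1237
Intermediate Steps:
d(Y) = ½
I = -1/10322 (I = 2/(-6 + (-2575 - 18063)) = 2/(-6 - 20638) = 2/(-20644) = 2*(-1/20644) = -1/10322 ≈ -9.6880e-5)
p(m, v) = m
o(D) = (½ + D)*(3 + D) (o(D) = (D + ½)*(D + 3) = (½ + D)*(3 + D))
√(I + o(p(-8, K(6, 2)))) = √(-1/10322 + (3/2 + (-8)² + (7/2)*(-8))) = √(-1/10322 + (3/2 + 64 - 28)) = √(-1/10322 + 75/2) = √(193537/5161) = √998844457/5161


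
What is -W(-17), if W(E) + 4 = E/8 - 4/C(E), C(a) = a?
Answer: 801/136 ≈ 5.8897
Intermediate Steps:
W(E) = -4 - 4/E + E/8 (W(E) = -4 + (E/8 - 4/E) = -4 + (-4/E + E/8) = -4 - 4/E + E/8)
-W(-17) = -(-4 - 4/(-17) + (⅛)*(-17)) = -(-4 - 4*(-1/17) - 17/8) = -(-4 + 4/17 - 17/8) = -1*(-801/136) = 801/136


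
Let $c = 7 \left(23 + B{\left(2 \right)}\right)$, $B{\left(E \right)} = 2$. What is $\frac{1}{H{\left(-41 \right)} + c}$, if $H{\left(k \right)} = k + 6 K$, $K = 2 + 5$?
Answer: $\frac{1}{176} \approx 0.0056818$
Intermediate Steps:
$K = 7$
$H{\left(k \right)} = 42 + k$ ($H{\left(k \right)} = k + 6 \cdot 7 = k + 42 = 42 + k$)
$c = 175$ ($c = 7 \left(23 + 2\right) = 7 \cdot 25 = 175$)
$\frac{1}{H{\left(-41 \right)} + c} = \frac{1}{\left(42 - 41\right) + 175} = \frac{1}{1 + 175} = \frac{1}{176}$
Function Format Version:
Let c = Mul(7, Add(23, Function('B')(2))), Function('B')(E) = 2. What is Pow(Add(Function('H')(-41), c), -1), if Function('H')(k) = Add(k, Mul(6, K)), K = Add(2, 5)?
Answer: Rational(1, 176) ≈ 0.0056818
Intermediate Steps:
K = 7
Function('H')(k) = Add(42, k) (Function('H')(k) = Add(k, Mul(6, 7)) = Add(k, 42) = Add(42, k))
c = 175 (c = Mul(7, Add(23, 2)) = Mul(7, 25) = 175)
Pow(Add(Function('H')(-41), c), -1) = Pow(Add(Add(42, -41), 175), -1) = Pow(Add(1, 175), -1) = Pow(176, -1) = Rational(1, 176)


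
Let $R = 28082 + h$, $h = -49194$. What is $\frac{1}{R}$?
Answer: $- \frac{1}{21112} \approx -4.7366 \cdot 10^{-5}$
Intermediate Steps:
$R = -21112$ ($R = 28082 - 49194 = -21112$)
$\frac{1}{R} = \frac{1}{-21112} = - \frac{1}{21112}$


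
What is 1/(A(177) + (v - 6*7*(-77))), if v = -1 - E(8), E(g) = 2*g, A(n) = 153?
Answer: 1/3370 ≈ 0.00029674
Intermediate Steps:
v = -17 (v = -1 - 2*8 = -1 - 1*16 = -1 - 16 = -17)
1/(A(177) + (v - 6*7*(-77))) = 1/(153 + (-17 - 6*7*(-77))) = 1/(153 + (-17 - 42*(-77))) = 1/(153 + (-17 + 3234)) = 1/(153 + 3217) = 1/3370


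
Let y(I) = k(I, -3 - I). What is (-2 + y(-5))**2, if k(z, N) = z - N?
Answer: 81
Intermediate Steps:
y(I) = 3 + 2*I (y(I) = I - (-3 - I) = I + (3 + I) = 3 + 2*I)
(-2 + y(-5))**2 = (-2 + (3 + 2*(-5)))**2 = (-2 + (3 - 10))**2 = (-2 - 7)**2 = (-9)**2 = 81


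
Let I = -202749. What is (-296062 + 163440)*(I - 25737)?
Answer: 30302270292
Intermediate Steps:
(-296062 + 163440)*(I - 25737) = (-296062 + 163440)*(-202749 - 25737) = -132622*(-228486) = 30302270292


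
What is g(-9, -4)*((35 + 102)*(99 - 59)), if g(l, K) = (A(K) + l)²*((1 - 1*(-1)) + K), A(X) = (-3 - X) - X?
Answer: -175360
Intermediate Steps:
A(X) = -3 - 2*X
g(l, K) = (-3 + l - 2*K)²*(2 + K) (g(l, K) = ((-3 - 2*K) + l)²*((1 - 1*(-1)) + K) = (-3 + l - 2*K)²*((1 + 1) + K) = (-3 + l - 2*K)²*(2 + K))
g(-9, -4)*((35 + 102)*(99 - 59)) = ((3 - 1*(-9) + 2*(-4))²*(2 - 4))*((35 + 102)*(99 - 59)) = ((3 + 9 - 8)²*(-2))*(137*40) = (4²*(-2))*5480 = (16*(-2))*5480 = -32*5480 = -175360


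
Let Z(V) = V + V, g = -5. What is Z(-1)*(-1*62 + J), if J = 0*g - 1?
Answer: 126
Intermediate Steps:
Z(V) = 2*V
J = -1 (J = 0*(-5) - 1 = 0 - 1 = -1)
Z(-1)*(-1*62 + J) = (2*(-1))*(-1*62 - 1) = -2*(-62 - 1) = -2*(-63) = 126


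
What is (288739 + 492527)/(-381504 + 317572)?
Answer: -390633/31966 ≈ -12.220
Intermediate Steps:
(288739 + 492527)/(-381504 + 317572) = 781266/(-63932) = 781266*(-1/63932) = -390633/31966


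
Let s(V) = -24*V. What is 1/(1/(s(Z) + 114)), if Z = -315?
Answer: 7674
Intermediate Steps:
1/(1/(s(Z) + 114)) = 1/(1/(-24*(-315) + 114)) = 1/(1/(7560 + 114)) = 1/(1/7674) = 7674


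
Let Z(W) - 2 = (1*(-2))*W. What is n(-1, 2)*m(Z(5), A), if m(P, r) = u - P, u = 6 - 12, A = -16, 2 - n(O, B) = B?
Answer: 0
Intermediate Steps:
n(O, B) = 2 - B
Z(W) = 2 - 2*W (Z(W) = 2 + (1*(-2))*W = 2 - 2*W)
u = -6
m(P, r) = -6 - P
n(-1, 2)*m(Z(5), A) = (2 - 1*2)*(-6 - (2 - 2*5)) = (2 - 2)*(-6 - (2 - 10)) = 0*(-6 - 1*(-8)) = 0*(-6 + 8) = 0*2 = 0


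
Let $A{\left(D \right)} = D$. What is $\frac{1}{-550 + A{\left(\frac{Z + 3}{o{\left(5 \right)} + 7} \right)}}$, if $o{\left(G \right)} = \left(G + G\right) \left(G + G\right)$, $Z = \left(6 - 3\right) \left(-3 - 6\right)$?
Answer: $- \frac{107}{58874} \approx -0.0018174$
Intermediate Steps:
$Z = -27$ ($Z = 3 \left(-9\right) = -27$)
$o{\left(G \right)} = 4 G^{2}$ ($o{\left(G \right)} = 2 G 2 G = 4 G^{2}$)
$\frac{1}{-550 + A{\left(\frac{Z + 3}{o{\left(5 \right)} + 7} \right)}} = \frac{1}{-550 + \frac{-27 + 3}{4 \cdot 5^{2} + 7}} = \frac{1}{-550 - \frac{24}{4 \cdot 25 + 7}} = \frac{1}{-550 - \frac{24}{100 + 7}} = \frac{1}{-550 - \frac{24}{107}} = \frac{1}{- \frac{58874}{107}} = - \frac{107}{58874}$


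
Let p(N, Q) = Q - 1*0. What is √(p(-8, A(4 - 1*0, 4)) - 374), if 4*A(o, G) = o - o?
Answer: I*√374 ≈ 19.339*I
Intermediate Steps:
A(o, G) = 0 (A(o, G) = (o - o)/4 = (¼)*0 = 0)
p(N, Q) = Q (p(N, Q) = Q + 0 = Q)
√(p(-8, A(4 - 1*0, 4)) - 374) = √(0 - 374) = √(-374) = I*√374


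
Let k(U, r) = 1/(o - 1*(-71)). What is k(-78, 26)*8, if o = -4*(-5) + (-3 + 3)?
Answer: 8/91 ≈ 0.087912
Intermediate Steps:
o = 20 (o = 20 + 0 = 20)
k(U, r) = 1/91 (k(U, r) = 1/(20 - 1*(-71)) = 1/(20 + 71) = 1/91)
k(-78, 26)*8 = (1/91)*8 = 8/91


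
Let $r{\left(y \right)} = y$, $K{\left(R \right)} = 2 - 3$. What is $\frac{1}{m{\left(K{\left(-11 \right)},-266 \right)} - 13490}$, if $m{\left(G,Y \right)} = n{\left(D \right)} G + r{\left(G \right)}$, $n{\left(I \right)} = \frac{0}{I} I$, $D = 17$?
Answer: $- \frac{1}{13491} \approx -7.4123 \cdot 10^{-5}$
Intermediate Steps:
$n{\left(I \right)} = 0$ ($n{\left(I \right)} = 0 I = 0$)
$K{\left(R \right)} = -1$
$m{\left(G,Y \right)} = G$ ($m{\left(G,Y \right)} = 0 G + G = 0 + G = G$)
$\frac{1}{m{\left(K{\left(-11 \right)},-266 \right)} - 13490} = \frac{1}{-1 - 13490} = \frac{1}{-13491} = - \frac{1}{13491}$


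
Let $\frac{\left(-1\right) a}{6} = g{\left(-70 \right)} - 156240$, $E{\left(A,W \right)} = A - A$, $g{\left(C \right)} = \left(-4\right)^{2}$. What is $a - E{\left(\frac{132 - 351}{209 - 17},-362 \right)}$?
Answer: $937344$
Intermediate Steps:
$g{\left(C \right)} = 16$
$E{\left(A,W \right)} = 0$
$a = 937344$ ($a = - 6 \left(16 - 156240\right) = \left(-6\right) \left(-156224\right) = 937344$)
$a - E{\left(\frac{132 - 351}{209 - 17},-362 \right)} = 937344 - 0 = 937344 + 0 = 937344$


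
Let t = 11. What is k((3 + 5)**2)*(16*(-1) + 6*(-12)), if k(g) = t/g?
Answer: -121/8 ≈ -15.125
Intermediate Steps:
k(g) = 11/g
k((3 + 5)**2)*(16*(-1) + 6*(-12)) = (11/((3 + 5)**2))*(16*(-1) + 6*(-12)) = (11/(8**2))*(-16 - 72) = (11/64)*(-88) = -121/8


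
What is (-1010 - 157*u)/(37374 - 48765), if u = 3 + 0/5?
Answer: 1481/11391 ≈ 0.13001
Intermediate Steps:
u = 3 (u = 3 + 0*(1/5) = 3 + 0 = 3)
(-1010 - 157*u)/(37374 - 48765) = (-1010 - 157*3)/(37374 - 48765) = (-1010 - 471)/(-11391) = -1481*(-1/11391) = 1481/11391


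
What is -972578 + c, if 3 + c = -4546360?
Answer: -5518941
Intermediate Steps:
c = -4546363 (c = -3 - 4546360 = -4546363)
-972578 + c = -972578 - 4546363 = -5518941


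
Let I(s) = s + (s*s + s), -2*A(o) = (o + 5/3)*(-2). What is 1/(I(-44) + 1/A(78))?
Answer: 239/441675 ≈ 0.00054112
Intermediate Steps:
A(o) = 5/3 + o (A(o) = -(o + 5/3)*(-2)/2 = -(5/3 + o)*(-2)/2 = -(-10/3 - 2*o)/2 = 5/3 + o)
I(s) = s² + 2*s (I(s) = s + (s² + s) = s + (s + s²) = s² + 2*s)
1/(I(-44) + 1/A(78)) = 1/(-44*(2 - 44) + 1/(5/3 + 78)) = 1/(-44*(-42) + 1/(239/3)) = 1/(1848 + 3/239) = 1/(441675/239) = 239/441675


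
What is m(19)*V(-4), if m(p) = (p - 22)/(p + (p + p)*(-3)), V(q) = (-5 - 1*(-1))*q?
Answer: 48/95 ≈ 0.50526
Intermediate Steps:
V(q) = -4*q (V(q) = (-5 + 1)*q = -4*q)
m(p) = -(-22 + p)/(5*p) (m(p) = (-22 + p)/(p + (2*p)*(-3)) = (-22 + p)/(p - 6*p) = (-22 + p)/((-5*p)) = (-22 + p)*(-1/(5*p)) = -(-22 + p)/(5*p))
m(19)*V(-4) = ((⅕)*(22 - 1*19)/19)*(-4*(-4)) = ((⅕)*(1/19)*(22 - 19))*16 = ((⅕)*(1/19)*3)*16 = (3/95)*16 = 48/95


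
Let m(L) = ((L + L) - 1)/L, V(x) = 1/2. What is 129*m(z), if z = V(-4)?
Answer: 0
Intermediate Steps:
V(x) = 1/2
z = 1/2 ≈ 0.50000
m(L) = (-1 + 2*L)/L (m(L) = (2*L - 1)/L = (-1 + 2*L)/L)
129*m(z) = 129*(2 - 1/1/2) = 129*(2 - 1*2) = 129*(2 - 2) = 129*0 = 0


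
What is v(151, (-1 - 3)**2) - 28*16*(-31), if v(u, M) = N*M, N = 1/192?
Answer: 166657/12 ≈ 13888.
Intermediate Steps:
N = 1/192 ≈ 0.0052083
v(u, M) = M/192
v(151, (-1 - 3)**2) - 28*16*(-31) = (-1 - 3)**2/192 - 28*16*(-31) = (1/192)*(-4)**2 - 448*(-31) = (1/192)*16 + 13888 = 1/12 + 13888 = 166657/12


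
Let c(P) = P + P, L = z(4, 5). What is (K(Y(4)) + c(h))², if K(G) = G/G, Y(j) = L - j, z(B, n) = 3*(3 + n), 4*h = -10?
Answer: 16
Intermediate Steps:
h = -5/2 (h = (¼)*(-10) = -5/2 ≈ -2.5000)
z(B, n) = 9 + 3*n
L = 24 (L = 9 + 3*5 = 9 + 15 = 24)
Y(j) = 24 - j
K(G) = 1
c(P) = 2*P
(K(Y(4)) + c(h))² = (1 + 2*(-5/2))² = (1 - 5)² = (-4)² = 16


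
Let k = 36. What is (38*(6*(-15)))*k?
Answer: -123120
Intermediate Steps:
(38*(6*(-15)))*k = (38*(6*(-15)))*36 = (38*(-90))*36 = -3420*36 = -123120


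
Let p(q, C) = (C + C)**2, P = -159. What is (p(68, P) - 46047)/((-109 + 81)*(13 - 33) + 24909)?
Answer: 55077/25469 ≈ 2.1625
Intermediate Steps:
p(q, C) = 4*C**2 (p(q, C) = (2*C)**2 = 4*C**2)
(p(68, P) - 46047)/((-109 + 81)*(13 - 33) + 24909) = (4*(-159)**2 - 46047)/((-109 + 81)*(13 - 33) + 24909) = (4*25281 - 46047)/(-28*(-20) + 24909) = (101124 - 46047)/(560 + 24909) = 55077/25469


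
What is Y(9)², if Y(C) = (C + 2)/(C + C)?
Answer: 121/324 ≈ 0.37346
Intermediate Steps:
Y(C) = (2 + C)/(2*C) (Y(C) = (2 + C)/((2*C)) = (2 + C)*(1/(2*C)) = (2 + C)/(2*C))
Y(9)² = ((½)*(2 + 9)/9)² = ((½)*(⅑)*11)² = (11/18)² = 121/324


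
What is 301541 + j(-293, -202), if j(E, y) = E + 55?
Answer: 301303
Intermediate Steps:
j(E, y) = 55 + E
301541 + j(-293, -202) = 301541 + (55 - 293) = 301541 - 238 = 301303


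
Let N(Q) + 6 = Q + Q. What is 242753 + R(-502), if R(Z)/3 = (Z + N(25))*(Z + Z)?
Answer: 1622249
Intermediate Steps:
N(Q) = -6 + 2*Q (N(Q) = -6 + (Q + Q) = -6 + 2*Q)
R(Z) = 6*Z*(44 + Z) (R(Z) = 3*((Z + (-6 + 2*25))*(Z + Z)) = 3*((Z + (-6 + 50))*(2*Z)) = 3*((Z + 44)*(2*Z)) = 3*((44 + Z)*(2*Z)) = 3*(2*Z*(44 + Z)) = 6*Z*(44 + Z))
242753 + R(-502) = 242753 + 6*(-502)*(44 - 502) = 242753 + 6*(-502)*(-458) = 242753 + 1379496 = 1622249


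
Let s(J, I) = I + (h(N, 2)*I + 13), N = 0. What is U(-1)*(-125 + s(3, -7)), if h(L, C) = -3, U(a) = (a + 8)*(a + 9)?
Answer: -5488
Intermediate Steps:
U(a) = (8 + a)*(9 + a)
s(J, I) = 13 - 2*I (s(J, I) = I + (-3*I + 13) = I + (13 - 3*I) = 13 - 2*I)
U(-1)*(-125 + s(3, -7)) = (72 + (-1)² + 17*(-1))*(-125 + (13 - 2*(-7))) = (72 + 1 - 17)*(-125 + (13 + 14)) = 56*(-125 + 27) = 56*(-98) = -5488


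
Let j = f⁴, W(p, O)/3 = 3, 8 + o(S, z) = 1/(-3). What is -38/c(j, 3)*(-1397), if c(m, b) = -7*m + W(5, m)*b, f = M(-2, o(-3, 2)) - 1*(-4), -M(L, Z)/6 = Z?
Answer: -53086/59521365 ≈ -0.00089188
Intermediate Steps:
o(S, z) = -25/3 (o(S, z) = -8 + 1/(-3) = -8 - ⅓ = -25/3)
M(L, Z) = -6*Z
W(p, O) = 9 (W(p, O) = 3*3 = 9)
f = 54 (f = -6*(-25/3) - 1*(-4) = 50 + 4 = 54)
j = 8503056 (j = 54⁴ = 8503056)
c(m, b) = -7*m + 9*b
-38/c(j, 3)*(-1397) = -38/(-7*8503056 + 9*3)*(-1397) = -38/(-59521392 + 27)*(-1397) = -38/(-59521365)*(-1397) = -38*(-1/59521365)*(-1397) = (38/59521365)*(-1397) = -53086/59521365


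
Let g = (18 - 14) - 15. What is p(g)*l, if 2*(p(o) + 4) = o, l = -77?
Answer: 1463/2 ≈ 731.50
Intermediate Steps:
g = -11 (g = 4 - 15 = -11)
p(o) = -4 + o/2
p(g)*l = (-4 + (½)*(-11))*(-77) = (-4 - 11/2)*(-77) = -19/2*(-77) = 1463/2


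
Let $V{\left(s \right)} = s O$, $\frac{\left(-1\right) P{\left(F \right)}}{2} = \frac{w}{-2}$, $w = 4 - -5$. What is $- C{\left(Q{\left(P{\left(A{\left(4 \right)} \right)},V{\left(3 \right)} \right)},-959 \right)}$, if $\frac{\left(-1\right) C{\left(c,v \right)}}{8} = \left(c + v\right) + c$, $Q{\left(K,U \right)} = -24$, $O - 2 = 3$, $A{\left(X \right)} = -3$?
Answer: $-8056$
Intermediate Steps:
$O = 5$ ($O = 2 + 3 = 5$)
$w = 9$ ($w = 4 + 5 = 9$)
$P{\left(F \right)} = 9$ ($P{\left(F \right)} = - 2 \frac{9}{-2} = - 2 \cdot 9 \left(- \frac{1}{2}\right) = \left(-2\right) \left(- \frac{9}{2}\right) = 9$)
$V{\left(s \right)} = 5 s$ ($V{\left(s \right)} = s 5 = 5 s$)
$C{\left(c,v \right)} = - 16 c - 8 v$ ($C{\left(c,v \right)} = - 8 \left(\left(c + v\right) + c\right) = - 8 \left(v + 2 c\right) = - 16 c - 8 v$)
$- C{\left(Q{\left(P{\left(A{\left(4 \right)} \right)},V{\left(3 \right)} \right)},-959 \right)} = - (\left(-16\right) \left(-24\right) - -7672) = - (384 + 7672) = \left(-1\right) 8056 = -8056$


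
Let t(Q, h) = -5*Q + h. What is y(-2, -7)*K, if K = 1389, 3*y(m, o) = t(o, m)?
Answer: 15279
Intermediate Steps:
t(Q, h) = h - 5*Q
y(m, o) = -5*o/3 + m/3 (y(m, o) = (m - 5*o)/3 = -5*o/3 + m/3)
y(-2, -7)*K = (-5/3*(-7) + (1/3)*(-2))*1389 = (35/3 - 2/3)*1389 = 11*1389 = 15279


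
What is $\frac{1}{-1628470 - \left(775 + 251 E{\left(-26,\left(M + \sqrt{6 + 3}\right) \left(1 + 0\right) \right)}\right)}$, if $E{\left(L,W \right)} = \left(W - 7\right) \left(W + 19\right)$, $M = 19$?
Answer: $- \frac{1}{1783610} \approx -5.6066 \cdot 10^{-7}$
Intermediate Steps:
$E{\left(L,W \right)} = \left(-7 + W\right) \left(19 + W\right)$
$\frac{1}{-1628470 - \left(775 + 251 E{\left(-26,\left(M + \sqrt{6 + 3}\right) \left(1 + 0\right) \right)}\right)} = \frac{1}{-1628470 - \left(775 + 251 \left(-133 + \left(\left(19 + \sqrt{6 + 3}\right) \left(1 + 0\right)\right)^{2} + 12 \left(19 + \sqrt{6 + 3}\right) \left(1 + 0\right)\right)\right)} = \frac{1}{-1628470 - \left(775 + 251 \left(-133 + \left(\left(19 + \sqrt{9}\right) 1\right)^{2} + 12 \left(19 + \sqrt{9}\right) 1\right)\right)} = \frac{1}{-1628470 - \left(775 + 251 \left(-133 + \left(\left(19 + 3\right) 1\right)^{2} + 12 \left(19 + 3\right) 1\right)\right)} = \frac{1}{-1628470 - \left(775 + 251 \left(-133 + \left(22 \cdot 1\right)^{2} + 12 \cdot 22 \cdot 1\right)\right)} = \frac{1}{-1628470 - \left(775 + 251 \left(-133 + 22^{2} + 12 \cdot 22\right)\right)} = \frac{1}{-1628470 - \left(775 + 251 \left(-133 + 484 + 264\right)\right)} = \frac{1}{-1628470 - 155140} = \frac{1}{-1783610} = - \frac{1}{1783610}$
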